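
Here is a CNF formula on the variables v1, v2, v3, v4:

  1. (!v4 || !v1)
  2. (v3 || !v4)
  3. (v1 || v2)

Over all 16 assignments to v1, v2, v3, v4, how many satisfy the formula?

Split on v1, then v4.
  v1=T, v4=T: a clause becomes empty — 0.
  v1=T, v4=F: remaining (v2,v3) ∈ {(F,F); (F,T); (T,F); (T,T)} — 4.
  v1=F, v4=T: remaining (v2,v3) ∈ {(T,T)} — 1.
  v1=F, v4=F: remaining (v2,v3) ∈ {(T,F); (T,T)} — 2.
Total: 0 + 4 + 1 + 2 = 7.

7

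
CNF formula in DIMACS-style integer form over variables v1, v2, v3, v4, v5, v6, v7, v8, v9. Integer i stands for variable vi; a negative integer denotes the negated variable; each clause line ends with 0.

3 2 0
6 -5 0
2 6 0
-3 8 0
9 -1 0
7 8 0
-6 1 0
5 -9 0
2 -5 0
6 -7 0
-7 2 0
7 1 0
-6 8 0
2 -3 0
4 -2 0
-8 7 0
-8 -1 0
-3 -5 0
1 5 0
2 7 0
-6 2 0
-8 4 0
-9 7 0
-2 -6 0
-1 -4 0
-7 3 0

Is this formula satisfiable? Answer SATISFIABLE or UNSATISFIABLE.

v2 = True:
  propagation gives v4=True, v6=False, v5=False, v9=False; an empty clause results — contradiction.
v2 = False:
  propagation gives v3=True; an empty clause results — contradiction.
Every branch closes, so no satisfying assignment exists.

UNSATISFIABLE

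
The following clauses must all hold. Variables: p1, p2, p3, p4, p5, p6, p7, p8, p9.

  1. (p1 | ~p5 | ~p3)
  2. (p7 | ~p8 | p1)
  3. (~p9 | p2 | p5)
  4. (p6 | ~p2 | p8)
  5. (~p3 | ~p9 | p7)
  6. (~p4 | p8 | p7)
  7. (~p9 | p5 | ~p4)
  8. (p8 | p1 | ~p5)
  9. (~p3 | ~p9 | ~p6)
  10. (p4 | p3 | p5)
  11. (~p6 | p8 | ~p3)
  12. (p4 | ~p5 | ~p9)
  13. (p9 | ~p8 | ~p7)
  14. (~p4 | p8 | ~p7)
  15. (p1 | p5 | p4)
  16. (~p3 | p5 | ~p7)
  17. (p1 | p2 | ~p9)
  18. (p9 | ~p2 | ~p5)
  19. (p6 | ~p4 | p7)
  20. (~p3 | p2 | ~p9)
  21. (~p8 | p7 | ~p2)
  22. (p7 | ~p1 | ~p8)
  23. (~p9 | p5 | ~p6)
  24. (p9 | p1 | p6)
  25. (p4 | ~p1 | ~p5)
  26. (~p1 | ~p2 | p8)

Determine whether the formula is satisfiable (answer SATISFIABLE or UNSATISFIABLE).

SATISFIABLE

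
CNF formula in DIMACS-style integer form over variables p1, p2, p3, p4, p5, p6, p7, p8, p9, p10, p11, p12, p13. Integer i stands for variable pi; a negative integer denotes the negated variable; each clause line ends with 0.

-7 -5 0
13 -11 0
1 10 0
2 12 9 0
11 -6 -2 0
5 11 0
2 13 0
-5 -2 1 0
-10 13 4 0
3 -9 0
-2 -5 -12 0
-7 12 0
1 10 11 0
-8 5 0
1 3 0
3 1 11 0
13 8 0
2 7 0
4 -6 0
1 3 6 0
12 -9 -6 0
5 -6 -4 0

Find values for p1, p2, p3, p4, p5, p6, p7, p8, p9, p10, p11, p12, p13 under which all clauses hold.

p1 = T, p2 = T, p3 = T, p4 = T, p5 = F, p6 = F, p7 = F, p8 = F, p9 = F, p10 = F, p11 = T, p12 = T, p13 = T

Check each clause:
  1. (NOT p7 OR NOT p5) — NOT p7 is true.
  2. (NOT p11 OR p13) — p13 is true.
  3. (p10 OR p1) — p1 is true.
  4. (p2 OR p9 OR p12) — p2 is true.
  5. (NOT p2 OR p11 OR NOT p6) — NOT p6 is true.
  6. (p11 OR p5) — p11 is true.
  7. (p2 OR p13) — p2 is true.
  8. (NOT p2 OR p1 OR NOT p5) — p1 is true.
  9. (p13 OR p4 OR NOT p10) — p4 is true.
  10. (p3 OR NOT p9) — p3 is true.
  11. (NOT p2 OR NOT p5 OR NOT p12) — NOT p5 is true.
  12. (p12 OR NOT p7) — NOT p7 is true.
  13. (p10 OR p11 OR p1) — p1 is true.
  14. (NOT p8 OR p5) — NOT p8 is true.
  15. (p1 OR p3) — p1 is true.
  16. (p11 OR p1 OR p3) — p3 is true.
  17. (p8 OR p13) — p13 is true.
  18. (p2 OR p7) — p2 is true.
  19. (NOT p6 OR p4) — NOT p6 is true.
  20. (p3 OR p1 OR p6) — p1 is true.
  21. (NOT p6 OR p12 OR NOT p9) — NOT p6 is true.
  22. (NOT p6 OR NOT p4 OR p5) — NOT p6 is true.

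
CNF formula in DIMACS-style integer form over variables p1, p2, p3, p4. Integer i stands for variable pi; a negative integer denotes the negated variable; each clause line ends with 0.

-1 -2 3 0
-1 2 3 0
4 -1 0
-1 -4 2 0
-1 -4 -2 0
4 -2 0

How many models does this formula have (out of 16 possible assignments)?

Satisfying assignments:
  p1=0 p2=0 p3=0 p4=0
  p1=0 p2=0 p3=0 p4=1
  p1=0 p2=0 p3=1 p4=0
  p1=0 p2=0 p3=1 p4=1
  p1=0 p2=1 p3=0 p4=1
  p1=0 p2=1 p3=1 p4=1
Count: 6.

6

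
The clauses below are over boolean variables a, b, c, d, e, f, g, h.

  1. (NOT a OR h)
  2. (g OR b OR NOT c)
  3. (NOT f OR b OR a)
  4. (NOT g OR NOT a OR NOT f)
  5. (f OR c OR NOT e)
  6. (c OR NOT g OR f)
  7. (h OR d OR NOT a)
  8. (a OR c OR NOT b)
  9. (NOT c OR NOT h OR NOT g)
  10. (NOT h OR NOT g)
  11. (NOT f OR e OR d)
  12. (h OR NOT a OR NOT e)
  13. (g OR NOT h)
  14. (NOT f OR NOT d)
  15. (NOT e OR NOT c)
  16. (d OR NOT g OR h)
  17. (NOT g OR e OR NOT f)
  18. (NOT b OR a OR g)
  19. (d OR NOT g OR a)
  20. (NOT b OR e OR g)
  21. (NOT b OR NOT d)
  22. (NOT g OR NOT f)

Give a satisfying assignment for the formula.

a=False, b=False, c=True, d=True, e=False, f=False, g=True, h=False

Set a = False and propagate.
For the remaining variables, b = False, c = True, d = True, e = False, f = False, g = True, h = False works.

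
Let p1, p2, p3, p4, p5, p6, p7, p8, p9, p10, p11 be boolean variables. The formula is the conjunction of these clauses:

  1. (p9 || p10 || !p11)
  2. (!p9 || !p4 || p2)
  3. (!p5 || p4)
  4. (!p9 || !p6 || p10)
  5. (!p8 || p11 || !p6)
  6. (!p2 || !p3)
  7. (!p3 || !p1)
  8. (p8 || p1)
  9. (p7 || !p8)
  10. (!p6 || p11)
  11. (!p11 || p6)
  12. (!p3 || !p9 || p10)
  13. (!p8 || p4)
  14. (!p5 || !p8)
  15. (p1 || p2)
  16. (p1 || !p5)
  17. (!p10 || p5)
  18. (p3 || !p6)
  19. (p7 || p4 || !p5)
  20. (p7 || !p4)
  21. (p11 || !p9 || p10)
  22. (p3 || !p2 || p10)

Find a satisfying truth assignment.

p1=True  p2=True  p3=False  p4=True  p5=True  p6=False  p7=True  p8=False  p9=True  p10=True  p11=False

p7 occurs only positively in the remaining clauses — set p7 = True.
Try p1 = True.
  then p3 is forced to False.
  then p6 is forced to False.
  then p11 is forced to False.
Branch on p2: take p2 = True.
  then p10 is forced to True.
  then p5 is forced to True.
  then p4 is forced to True.
  then p8 is forced to False.
p9 is now unconstrained; take p9 = True.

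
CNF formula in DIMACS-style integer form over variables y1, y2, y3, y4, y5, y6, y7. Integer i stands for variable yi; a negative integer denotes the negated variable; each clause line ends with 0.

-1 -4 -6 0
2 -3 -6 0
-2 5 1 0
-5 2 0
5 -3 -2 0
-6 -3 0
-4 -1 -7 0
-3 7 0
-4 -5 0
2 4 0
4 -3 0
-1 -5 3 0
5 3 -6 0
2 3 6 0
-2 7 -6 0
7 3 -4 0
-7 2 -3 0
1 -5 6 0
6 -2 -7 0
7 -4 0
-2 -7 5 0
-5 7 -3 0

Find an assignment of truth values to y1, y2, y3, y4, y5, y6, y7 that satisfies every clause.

Branch on y1: take y1 = True.
For the remaining variables, y2 = True, y3 = False, y4 = False, y5 = False, y6 = False, y7 = False works.

y1=T, y2=T, y3=F, y4=F, y5=F, y6=F, y7=F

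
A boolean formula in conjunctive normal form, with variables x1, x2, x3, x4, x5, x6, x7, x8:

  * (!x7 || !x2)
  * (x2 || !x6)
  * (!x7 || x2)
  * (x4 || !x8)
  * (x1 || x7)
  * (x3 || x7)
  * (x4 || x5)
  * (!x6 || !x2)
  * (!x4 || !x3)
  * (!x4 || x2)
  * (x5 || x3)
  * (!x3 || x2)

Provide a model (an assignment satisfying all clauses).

x1 = T, x2 = T, x3 = T, x4 = F, x5 = T, x6 = F, x7 = F, x8 = F

x1 occurs only positively in the remaining clauses — set x1 = True.
Pure literal: x5 appears only positively; assign x5 = True.
Branch on x2: take x2 = True.
  then x7 is forced to False.
  then x3 is forced to True.
  then x6 is forced to False.
  then x4 is forced to False.
  then x8 is forced to False.
Check each clause:
  1. (!x7 || !x2) — !x7 is true.
  2. (!x6 || x2) — x2 is true.
  3. (x2 || !x7) — !x7 is true.
  4. (x4 || !x8) — !x8 is true.
  5. (x7 || x1) — x1 is true.
  6. (x7 || x3) — x3 is true.
  7. (x4 || x5) — x5 is true.
  8. (!x6 || !x2) — !x6 is true.
  9. (!x3 || !x4) — !x4 is true.
  10. (x2 || !x4) — x2 is true.
  11. (x3 || x5) — x3 is true.
  12. (!x3 || x2) — x2 is true.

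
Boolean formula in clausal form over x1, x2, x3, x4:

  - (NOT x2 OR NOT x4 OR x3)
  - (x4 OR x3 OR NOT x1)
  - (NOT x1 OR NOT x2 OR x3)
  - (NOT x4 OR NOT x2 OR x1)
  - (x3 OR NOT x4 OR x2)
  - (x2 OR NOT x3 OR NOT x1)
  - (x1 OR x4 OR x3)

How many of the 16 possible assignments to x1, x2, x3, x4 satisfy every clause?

5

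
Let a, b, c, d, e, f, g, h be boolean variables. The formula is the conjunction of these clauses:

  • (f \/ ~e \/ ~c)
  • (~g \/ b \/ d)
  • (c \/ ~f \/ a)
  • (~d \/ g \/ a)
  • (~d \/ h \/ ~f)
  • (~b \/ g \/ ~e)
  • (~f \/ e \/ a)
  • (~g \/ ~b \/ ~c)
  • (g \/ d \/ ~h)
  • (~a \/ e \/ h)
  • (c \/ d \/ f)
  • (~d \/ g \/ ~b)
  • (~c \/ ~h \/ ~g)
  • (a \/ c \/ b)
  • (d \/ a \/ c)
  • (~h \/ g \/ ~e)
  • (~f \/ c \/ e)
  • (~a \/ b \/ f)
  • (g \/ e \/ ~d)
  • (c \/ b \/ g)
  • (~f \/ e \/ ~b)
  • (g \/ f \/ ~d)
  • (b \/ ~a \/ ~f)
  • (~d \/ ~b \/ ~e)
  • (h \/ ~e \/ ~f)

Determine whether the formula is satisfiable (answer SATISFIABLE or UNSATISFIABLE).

Branch on a: take a = False.
Try b = False.
  then c is forced to True.
For the remaining variables, d = True, e = False, f = False, g = True, h = False works.
Every clause has at least one true literal under this assignment.
So a = 0, b = 0, c = 1, d = 1, e = 0, f = 0, g = 1, h = 0 is a satisfying assignment.

SATISFIABLE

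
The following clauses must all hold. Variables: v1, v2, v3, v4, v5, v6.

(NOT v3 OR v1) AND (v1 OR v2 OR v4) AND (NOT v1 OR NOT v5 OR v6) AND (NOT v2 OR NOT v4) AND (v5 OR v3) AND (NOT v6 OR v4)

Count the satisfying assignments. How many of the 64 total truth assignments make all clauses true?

Case analysis on v1 and v4:
  v1=T, v4=T: remaining (v2,v3,v5,v6) ∈ {(F,F,T,T); (F,T,F,F); (F,T,F,T); (F,T,T,T)} — 4.
  v1=T, v4=F: remaining (v2,v3,v5,v6) ∈ {(F,T,F,F); (T,T,F,F)} — 2.
  v1=F, v4=T: remaining (v2,v3,v5,v6) ∈ {(F,F,T,F); (F,F,T,T)} — 2.
  v1=F, v4=F: remaining (v2,v3,v5,v6) ∈ {(T,F,T,F)} — 1.
Total: 4 + 2 + 2 + 1 = 9.

9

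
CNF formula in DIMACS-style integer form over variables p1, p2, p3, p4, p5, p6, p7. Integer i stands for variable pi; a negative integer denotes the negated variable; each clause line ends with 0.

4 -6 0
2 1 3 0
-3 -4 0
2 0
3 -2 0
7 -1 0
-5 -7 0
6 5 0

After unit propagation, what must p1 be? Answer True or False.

False

Unit clause (p2) sets p2 = True.
(p3 | ~p2): since p2 = True, the clause reduces to (p3). p3 = True.
In (~p3 | ~p4), ~p3 is now false; ~p4 must hold, so p4 = False.
(p4 | ~p6): since p4 = False, the clause reduces to (~p6). p6 = False.
(p5 | p6) with p6 = False leaves only p5, so p5 = True.
From (~p5 | ~p7) and p5 = True: p7 = False.
(p7 | ~p1) with p7 = False leaves only ~p1, so p1 = False.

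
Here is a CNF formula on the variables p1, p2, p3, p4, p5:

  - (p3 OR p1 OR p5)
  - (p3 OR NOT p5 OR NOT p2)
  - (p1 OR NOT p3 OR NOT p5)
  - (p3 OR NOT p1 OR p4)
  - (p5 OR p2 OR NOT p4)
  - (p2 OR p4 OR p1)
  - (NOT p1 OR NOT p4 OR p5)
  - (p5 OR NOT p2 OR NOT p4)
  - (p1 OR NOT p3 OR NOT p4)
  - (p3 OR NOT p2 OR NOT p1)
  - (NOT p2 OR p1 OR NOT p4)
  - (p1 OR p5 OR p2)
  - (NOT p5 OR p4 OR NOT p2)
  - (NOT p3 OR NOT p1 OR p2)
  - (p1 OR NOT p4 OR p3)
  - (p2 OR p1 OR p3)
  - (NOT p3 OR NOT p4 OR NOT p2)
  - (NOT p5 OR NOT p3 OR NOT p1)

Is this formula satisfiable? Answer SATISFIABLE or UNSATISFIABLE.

SATISFIABLE

Try p1 = True.
The remaining clauses are satisfied by p2 = True, p3 = True, p4 = False, p5 = False.
So p1=True, p2=True, p3=True, p4=False, p5=False is a satisfying assignment.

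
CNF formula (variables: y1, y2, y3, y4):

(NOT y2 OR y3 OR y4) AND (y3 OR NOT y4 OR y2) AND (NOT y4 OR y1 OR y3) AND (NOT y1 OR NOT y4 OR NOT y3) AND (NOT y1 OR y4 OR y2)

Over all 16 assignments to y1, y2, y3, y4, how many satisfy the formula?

7

Satisfying assignments:
  y1=0 y2=0 y3=0 y4=0
  y1=0 y2=0 y3=1 y4=0
  y1=0 y2=0 y3=1 y4=1
  y1=0 y2=1 y3=1 y4=0
  y1=0 y2=1 y3=1 y4=1
  y1=1 y2=1 y3=0 y4=1
  y1=1 y2=1 y3=1 y4=0
Count: 7.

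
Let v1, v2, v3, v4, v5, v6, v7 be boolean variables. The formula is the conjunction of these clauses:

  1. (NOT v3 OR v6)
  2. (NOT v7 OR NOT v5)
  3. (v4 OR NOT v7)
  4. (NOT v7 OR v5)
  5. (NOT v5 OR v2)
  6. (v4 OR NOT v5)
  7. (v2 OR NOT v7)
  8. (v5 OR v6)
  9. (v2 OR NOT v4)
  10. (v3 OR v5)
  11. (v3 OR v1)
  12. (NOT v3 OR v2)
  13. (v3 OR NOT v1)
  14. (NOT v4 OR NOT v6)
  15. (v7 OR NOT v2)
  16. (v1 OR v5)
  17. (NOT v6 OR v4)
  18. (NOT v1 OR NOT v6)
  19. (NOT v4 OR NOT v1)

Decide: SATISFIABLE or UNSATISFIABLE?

v5 = True:
  propagation gives v7=False, v2=True; an empty clause results — contradiction.
v5 = False:
  propagation gives v7=False, v6=True, v3=True, v2=True; an empty clause results — contradiction.
Every branch closes, so no satisfying assignment exists.

UNSATISFIABLE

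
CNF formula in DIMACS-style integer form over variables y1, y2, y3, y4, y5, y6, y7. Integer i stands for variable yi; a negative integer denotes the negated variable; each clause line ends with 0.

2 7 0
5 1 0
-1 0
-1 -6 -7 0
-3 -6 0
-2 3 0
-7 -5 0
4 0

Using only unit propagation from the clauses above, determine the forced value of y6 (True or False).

Unit clause (~y1) sets y1 = False.
In (y5 \/ y1), y1 is now false; y5 must hold, so y5 = True.
(~y5 \/ ~y7): since y5 = True, the clause reduces to (~y7). y7 = False.
(y7 \/ y2): since y7 = False, the clause reduces to (y2). y2 = True.
In (~y2 \/ y3), ~y2 is now false; y3 must hold, so y3 = True.
(~y6 \/ ~y3) with y3 = True leaves only ~y6, so y6 = False.

False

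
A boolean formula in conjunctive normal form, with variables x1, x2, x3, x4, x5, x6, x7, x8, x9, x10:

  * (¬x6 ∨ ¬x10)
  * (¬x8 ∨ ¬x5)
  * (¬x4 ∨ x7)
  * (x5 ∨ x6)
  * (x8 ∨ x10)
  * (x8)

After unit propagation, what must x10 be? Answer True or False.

False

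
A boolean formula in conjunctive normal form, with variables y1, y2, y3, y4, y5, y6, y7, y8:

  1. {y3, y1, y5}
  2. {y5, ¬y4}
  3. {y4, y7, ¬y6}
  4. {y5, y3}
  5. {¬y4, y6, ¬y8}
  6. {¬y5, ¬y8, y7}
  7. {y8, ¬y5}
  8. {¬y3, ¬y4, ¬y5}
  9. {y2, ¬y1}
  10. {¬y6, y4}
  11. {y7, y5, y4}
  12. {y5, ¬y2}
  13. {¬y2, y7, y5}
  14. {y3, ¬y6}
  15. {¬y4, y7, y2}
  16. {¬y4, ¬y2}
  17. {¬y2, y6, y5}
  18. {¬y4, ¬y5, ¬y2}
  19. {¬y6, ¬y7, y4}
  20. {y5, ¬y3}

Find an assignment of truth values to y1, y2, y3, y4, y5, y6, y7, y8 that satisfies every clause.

y1 = False, y2 = False, y3 = False, y4 = False, y5 = True, y6 = False, y7 = True, y8 = True

Check each clause:
  1. {y5, y3, y1} — y5 is true.
  2. {¬y4, y5} — ¬y4 is true.
  3. {¬y6, y4, y7} — ¬y6 is true.
  4. {y5, y3} — y5 is true.
  5. {¬y4, y6, ¬y8} — ¬y4 is true.
  6. {¬y5, y7, ¬y8} — y7 is true.
  7. {¬y5, y8} — y8 is true.
  8. {¬y3, ¬y4, ¬y5} — ¬y4 is true.
  9. {¬y1, y2} — ¬y1 is true.
  10. {¬y6, y4} — ¬y6 is true.
  11. {y5, y4, y7} — y5 is true.
  12. {y5, ¬y2} — y5 is true.
  13. {¬y2, y7, y5} — y5 is true.
  14. {y3, ¬y6} — ¬y6 is true.
  15. {y2, ¬y4, y7} — ¬y4 is true.
  16. {¬y4, ¬y2} — ¬y4 is true.
  17. {¬y2, y6, y5} — y5 is true.
  18. {¬y5, ¬y2, ¬y4} — ¬y4 is true.
  19. {¬y7, y4, ¬y6} — ¬y6 is true.
  20. {y5, ¬y3} — ¬y3 is true.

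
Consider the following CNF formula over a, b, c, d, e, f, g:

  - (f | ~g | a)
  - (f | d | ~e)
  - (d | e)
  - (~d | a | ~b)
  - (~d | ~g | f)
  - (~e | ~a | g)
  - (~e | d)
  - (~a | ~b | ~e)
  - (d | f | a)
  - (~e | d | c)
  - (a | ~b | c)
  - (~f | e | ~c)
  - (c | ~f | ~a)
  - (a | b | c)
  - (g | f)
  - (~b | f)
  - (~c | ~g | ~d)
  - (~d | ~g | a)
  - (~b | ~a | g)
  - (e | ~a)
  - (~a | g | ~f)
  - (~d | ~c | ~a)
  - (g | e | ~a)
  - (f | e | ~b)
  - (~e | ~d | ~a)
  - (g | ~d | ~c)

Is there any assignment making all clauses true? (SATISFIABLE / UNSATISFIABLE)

a = True:
  propagation gives e=True, g=True, d=True; an empty clause results — contradiction.
a = False:
  d = True:
    propagation gives b=False, c=True, g=False; an empty clause results — contradiction.
  d = False:
    propagation gives e=True; an empty clause results — contradiction.
Every branch closes, so no satisfying assignment exists.

UNSATISFIABLE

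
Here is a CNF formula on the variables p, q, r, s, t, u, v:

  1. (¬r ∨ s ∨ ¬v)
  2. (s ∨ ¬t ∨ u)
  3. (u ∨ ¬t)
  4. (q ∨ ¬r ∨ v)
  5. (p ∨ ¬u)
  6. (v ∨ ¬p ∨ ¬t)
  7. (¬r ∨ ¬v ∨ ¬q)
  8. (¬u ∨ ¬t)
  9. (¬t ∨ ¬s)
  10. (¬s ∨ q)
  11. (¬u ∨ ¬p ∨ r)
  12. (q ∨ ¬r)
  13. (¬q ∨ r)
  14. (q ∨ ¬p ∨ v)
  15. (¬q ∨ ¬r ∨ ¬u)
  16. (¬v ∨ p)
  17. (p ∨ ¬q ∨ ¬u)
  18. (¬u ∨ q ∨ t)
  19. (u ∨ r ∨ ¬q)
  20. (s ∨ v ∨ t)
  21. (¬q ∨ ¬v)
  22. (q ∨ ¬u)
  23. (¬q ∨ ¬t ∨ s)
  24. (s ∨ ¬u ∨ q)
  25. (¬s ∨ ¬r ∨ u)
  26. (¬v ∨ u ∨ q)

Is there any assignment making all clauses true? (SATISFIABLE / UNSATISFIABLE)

q = True:
  propagation gives r=True, v=False, u=False, t=False; an empty clause results — contradiction.
q = False:
  propagation gives s=False, r=False, u=False, t=False; an empty clause results — contradiction.
Every branch closes, so no satisfying assignment exists.

UNSATISFIABLE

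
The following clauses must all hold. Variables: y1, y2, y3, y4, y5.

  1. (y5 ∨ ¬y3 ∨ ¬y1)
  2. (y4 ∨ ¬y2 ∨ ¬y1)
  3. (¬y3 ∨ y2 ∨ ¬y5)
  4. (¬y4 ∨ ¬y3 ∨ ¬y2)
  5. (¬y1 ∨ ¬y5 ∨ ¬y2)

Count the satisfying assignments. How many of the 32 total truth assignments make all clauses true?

17

Split on y2, then y1.
  y2=T, y1=T: remaining (y3,y4,y5) ∈ {(F,T,F)} — 1.
  y2=T, y1=F: y5 free; 3 ways for (y3,y4) × 2^1 = 6.
  y2=F, y1=T: remaining (y3,y4,y5) ∈ {(F,F,F); (F,F,T); (F,T,F); (F,T,T)} — 4.
  y2=F, y1=F: y4 free; 3 ways for (y3,y5) × 2^1 = 6.
Total: 1 + 6 + 4 + 6 = 17.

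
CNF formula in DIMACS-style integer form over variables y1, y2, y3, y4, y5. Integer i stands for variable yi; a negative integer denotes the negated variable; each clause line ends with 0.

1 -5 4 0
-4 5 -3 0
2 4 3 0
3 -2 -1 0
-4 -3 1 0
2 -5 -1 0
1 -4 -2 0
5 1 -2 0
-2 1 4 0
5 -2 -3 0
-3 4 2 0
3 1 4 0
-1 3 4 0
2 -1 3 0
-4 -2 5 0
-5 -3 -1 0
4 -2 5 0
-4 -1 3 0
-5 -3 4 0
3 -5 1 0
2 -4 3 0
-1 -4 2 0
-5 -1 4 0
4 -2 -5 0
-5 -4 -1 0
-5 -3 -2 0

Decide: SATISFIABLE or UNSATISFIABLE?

UNSATISFIABLE

y4 = True:
  y1 = True:
    propagation gives y3=True, y5=True; an empty clause results — contradiction.
  y1 = False:
    propagation gives y3=False, y2=False; an empty clause results — contradiction.
y4 = False:
  y1 = True:
    propagation gives y3=True, y2=True, y5=True; an empty clause results — contradiction.
  y1 = False:
    propagation gives y5=False, y2=False, y3=True; an empty clause results — contradiction.
Every branch closes, so no satisfying assignment exists.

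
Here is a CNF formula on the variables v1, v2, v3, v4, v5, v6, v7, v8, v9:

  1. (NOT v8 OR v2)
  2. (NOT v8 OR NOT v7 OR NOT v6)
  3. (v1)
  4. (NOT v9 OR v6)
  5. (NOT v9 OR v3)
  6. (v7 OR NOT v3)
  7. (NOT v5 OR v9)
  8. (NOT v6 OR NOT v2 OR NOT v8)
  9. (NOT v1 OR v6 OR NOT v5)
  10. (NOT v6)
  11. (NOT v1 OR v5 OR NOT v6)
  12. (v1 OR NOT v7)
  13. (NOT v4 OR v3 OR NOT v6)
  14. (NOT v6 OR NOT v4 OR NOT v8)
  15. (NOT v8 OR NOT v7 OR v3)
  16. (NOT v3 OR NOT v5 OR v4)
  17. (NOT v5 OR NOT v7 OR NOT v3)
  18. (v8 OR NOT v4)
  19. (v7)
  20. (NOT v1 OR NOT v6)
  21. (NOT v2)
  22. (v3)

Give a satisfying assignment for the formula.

v1=T, v2=F, v3=T, v4=F, v5=F, v6=F, v7=T, v8=F, v9=F

Unit propagation: (v1) forces v1 = True.
(NOT v6) is a unit clause, so v6 = False.
(NOT v9) is a unit clause, so v9 = False.
Unit propagation: (NOT v5) forces v5 = False.
Unit propagation: (v7) forces v7 = True.
Unit propagation: (NOT v2) forces v2 = False.
The clause (NOT v8) is unit: v8 must be False.
Unit propagation: (NOT v4) forces v4 = False.
(v3) is a unit clause, so v3 = True.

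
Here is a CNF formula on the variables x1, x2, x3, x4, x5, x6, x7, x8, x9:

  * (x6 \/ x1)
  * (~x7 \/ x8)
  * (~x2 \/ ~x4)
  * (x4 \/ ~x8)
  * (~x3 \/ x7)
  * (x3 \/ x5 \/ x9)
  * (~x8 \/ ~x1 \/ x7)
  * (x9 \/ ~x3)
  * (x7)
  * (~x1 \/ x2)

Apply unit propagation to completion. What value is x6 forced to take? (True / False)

True

Unit clause (x7) sets x7 = True.
(x8 \/ ~x7) with x7 = True leaves only x8, so x8 = True.
From (x4 \/ ~x8) and x8 = True: x4 = True.
(~x2 \/ ~x4): since x4 = True, the clause reduces to (~x2). x2 = False.
(x2 \/ ~x1): since x2 = False, the clause reduces to (~x1). x1 = False.
(x1 \/ x6) with x1 = False leaves only x6, so x6 = True.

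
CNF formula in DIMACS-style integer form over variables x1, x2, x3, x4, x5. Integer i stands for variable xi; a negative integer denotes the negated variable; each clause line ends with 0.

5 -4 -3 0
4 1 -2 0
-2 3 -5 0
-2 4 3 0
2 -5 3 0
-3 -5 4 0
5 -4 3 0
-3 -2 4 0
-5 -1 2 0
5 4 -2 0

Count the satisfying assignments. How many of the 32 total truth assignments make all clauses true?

7

Split on x2, then x3.
  x2=T, x3=T: remaining (x1,x4,x5) ∈ {(F,T,T); (T,T,T)} — 2.
  x2=T, x3=F: a clause becomes empty — 0.
  x2=F, x3=T: remaining (x1,x4,x5) ∈ {(F,F,F); (F,T,T); (T,F,F)} — 3.
  x2=F, x3=F: remaining (x1,x4,x5) ∈ {(F,F,F); (T,F,F)} — 2.
Total: 2 + 0 + 3 + 2 = 7.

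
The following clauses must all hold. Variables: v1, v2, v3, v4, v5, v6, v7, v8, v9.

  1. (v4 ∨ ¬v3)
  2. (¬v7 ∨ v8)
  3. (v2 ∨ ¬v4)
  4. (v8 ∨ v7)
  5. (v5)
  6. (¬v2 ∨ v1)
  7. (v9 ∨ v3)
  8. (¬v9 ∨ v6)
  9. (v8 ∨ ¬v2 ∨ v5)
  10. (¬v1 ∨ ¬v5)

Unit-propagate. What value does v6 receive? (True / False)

True

(v5) stands alone — v5 = True.
In (¬v1 ∨ ¬v5), ¬v5 is now false; ¬v1 must hold, so v1 = False.
From (v1 ∨ ¬v2) and v1 = False: v2 = False.
In (v2 ∨ ¬v4), v2 is now false; ¬v4 must hold, so v4 = False.
(¬v3 ∨ v4): since v4 = False, the clause reduces to (¬v3). v3 = False.
(v3 ∨ v9) with v3 = False leaves only v9, so v9 = True.
(v6 ∨ ¬v9) with v9 = True leaves only v6, so v6 = True.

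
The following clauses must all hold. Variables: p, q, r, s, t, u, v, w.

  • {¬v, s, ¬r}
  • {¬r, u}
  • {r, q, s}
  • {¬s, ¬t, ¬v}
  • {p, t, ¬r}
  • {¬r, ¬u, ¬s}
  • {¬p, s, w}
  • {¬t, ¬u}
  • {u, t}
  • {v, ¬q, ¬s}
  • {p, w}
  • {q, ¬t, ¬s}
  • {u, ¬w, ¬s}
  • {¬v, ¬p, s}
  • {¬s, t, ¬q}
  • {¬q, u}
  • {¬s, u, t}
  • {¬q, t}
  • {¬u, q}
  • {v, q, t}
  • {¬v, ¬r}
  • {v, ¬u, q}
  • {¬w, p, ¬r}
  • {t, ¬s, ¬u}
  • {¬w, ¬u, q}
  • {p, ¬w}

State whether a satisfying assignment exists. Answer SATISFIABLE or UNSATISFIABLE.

s = True:
  u = True:
    propagation gives r=False, t=False; an empty clause results — contradiction.
  u = False:
    propagation gives r=False, t=True, v=False, q=False; an empty clause results — contradiction.
s = False:
  q = True:
    propagation gives u=True, t=False; an empty clause results — contradiction.
  q = False:
    propagation gives r=True, v=False, u=True; an empty clause results — contradiction.
Every branch closes, so no satisfying assignment exists.

UNSATISFIABLE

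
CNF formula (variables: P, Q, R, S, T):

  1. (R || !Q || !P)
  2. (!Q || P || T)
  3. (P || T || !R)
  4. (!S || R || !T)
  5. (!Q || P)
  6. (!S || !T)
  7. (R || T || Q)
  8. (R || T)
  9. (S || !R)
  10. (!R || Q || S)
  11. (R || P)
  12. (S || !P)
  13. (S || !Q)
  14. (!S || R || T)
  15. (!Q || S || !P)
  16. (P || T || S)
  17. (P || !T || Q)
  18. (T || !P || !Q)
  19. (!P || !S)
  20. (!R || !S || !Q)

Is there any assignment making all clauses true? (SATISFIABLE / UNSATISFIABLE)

P = True:
  propagation gives S=True; an empty clause results — contradiction.
P = False:
  propagation gives Q=False, R=True, T=True; an empty clause results — contradiction.
Every branch closes, so no satisfying assignment exists.

UNSATISFIABLE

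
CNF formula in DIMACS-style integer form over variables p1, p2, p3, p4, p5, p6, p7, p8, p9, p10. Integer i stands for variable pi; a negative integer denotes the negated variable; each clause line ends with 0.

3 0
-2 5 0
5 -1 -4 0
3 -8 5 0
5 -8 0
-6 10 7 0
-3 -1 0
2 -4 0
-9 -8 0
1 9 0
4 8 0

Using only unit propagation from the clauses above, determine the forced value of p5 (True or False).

True

Unit clause (p3) sets p3 = True.
(¬p1 ∨ ¬p3): since p3 = True, the clause reduces to (¬p1). p1 = False.
From (p1 ∨ p9) and p1 = False: p9 = True.
In (¬p9 ∨ ¬p8), ¬p9 is now false; ¬p8 must hold, so p8 = False.
(p8 ∨ p4) with p8 = False leaves only p4, so p4 = True.
From (p2 ∨ ¬p4) and p4 = True: p2 = True.
(¬p2 ∨ p5) with p2 = True leaves only p5, so p5 = True.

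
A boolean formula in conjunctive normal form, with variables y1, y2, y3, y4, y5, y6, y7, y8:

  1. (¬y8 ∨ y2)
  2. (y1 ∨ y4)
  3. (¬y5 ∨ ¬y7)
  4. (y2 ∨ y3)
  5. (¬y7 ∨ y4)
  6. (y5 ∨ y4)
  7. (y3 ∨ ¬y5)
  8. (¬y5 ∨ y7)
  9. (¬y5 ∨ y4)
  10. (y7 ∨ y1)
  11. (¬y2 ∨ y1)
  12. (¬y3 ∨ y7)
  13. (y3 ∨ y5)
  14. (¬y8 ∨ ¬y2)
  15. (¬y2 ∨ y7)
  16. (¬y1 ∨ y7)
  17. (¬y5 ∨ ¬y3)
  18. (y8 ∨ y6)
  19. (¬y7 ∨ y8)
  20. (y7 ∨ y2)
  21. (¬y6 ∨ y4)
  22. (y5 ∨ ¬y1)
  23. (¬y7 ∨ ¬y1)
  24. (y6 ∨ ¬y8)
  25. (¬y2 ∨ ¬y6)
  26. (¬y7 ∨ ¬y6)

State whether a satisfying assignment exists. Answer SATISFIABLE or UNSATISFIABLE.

UNSATISFIABLE

y7 = True:
  propagation gives y5=False, y4=True, y3=True, y8=True; an empty clause results — contradiction.
y7 = False:
  propagation gives y5=False, y4=True, y1=True; an empty clause results — contradiction.
Every branch closes, so no satisfying assignment exists.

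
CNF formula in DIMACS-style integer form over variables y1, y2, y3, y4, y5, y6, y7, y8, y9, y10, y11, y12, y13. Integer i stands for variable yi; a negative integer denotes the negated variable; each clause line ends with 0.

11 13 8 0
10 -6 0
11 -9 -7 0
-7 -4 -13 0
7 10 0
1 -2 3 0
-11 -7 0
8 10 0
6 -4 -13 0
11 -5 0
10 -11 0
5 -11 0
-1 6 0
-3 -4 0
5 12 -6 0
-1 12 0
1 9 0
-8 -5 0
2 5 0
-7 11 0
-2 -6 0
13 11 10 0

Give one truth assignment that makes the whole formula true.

y1 = 0  y2 = 0  y3 = 0  y4 = 0  y5 = 1  y6 = 0  y7 = 0  y8 = 0  y9 = 1  y10 = 1  y11 = 1  y12 = 0  y13 = 0

Check each clause:
  1. (y13 || y8 || y11) — y11 is true.
  2. (y10 || !y6) — y10 is true.
  3. (y11 || !y7 || !y9) — !y7 is true.
  4. (!y13 || !y7 || !y4) — !y7 is true.
  5. (y10 || y7) — y10 is true.
  6. (y1 || !y2 || y3) — !y2 is true.
  7. (!y7 || !y11) — !y7 is true.
  8. (y10 || y8) — y10 is true.
  9. (!y4 || y6 || !y13) — !y13 is true.
  10. (y11 || !y5) — y11 is true.
  11. (!y11 || y10) — y10 is true.
  12. (!y11 || y5) — y5 is true.
  13. (!y1 || y6) — !y1 is true.
  14. (!y4 || !y3) — !y4 is true.
  15. (y12 || y5 || !y6) — !y6 is true.
  16. (y12 || !y1) — !y1 is true.
  17. (y1 || y9) — y9 is true.
  18. (!y5 || !y8) — !y8 is true.
  19. (y5 || y2) — y5 is true.
  20. (!y7 || y11) — !y7 is true.
  21. (!y2 || !y6) — !y6 is true.
  22. (y10 || y13 || y11) — y10 is true.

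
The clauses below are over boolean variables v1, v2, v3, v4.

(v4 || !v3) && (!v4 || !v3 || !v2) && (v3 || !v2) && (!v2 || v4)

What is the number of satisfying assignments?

6

Satisfying assignments:
  v1=F v2=F v3=F v4=F
  v1=F v2=F v3=F v4=T
  v1=F v2=F v3=T v4=T
  v1=T v2=F v3=F v4=F
  v1=T v2=F v3=F v4=T
  v1=T v2=F v3=T v4=T
Count: 6.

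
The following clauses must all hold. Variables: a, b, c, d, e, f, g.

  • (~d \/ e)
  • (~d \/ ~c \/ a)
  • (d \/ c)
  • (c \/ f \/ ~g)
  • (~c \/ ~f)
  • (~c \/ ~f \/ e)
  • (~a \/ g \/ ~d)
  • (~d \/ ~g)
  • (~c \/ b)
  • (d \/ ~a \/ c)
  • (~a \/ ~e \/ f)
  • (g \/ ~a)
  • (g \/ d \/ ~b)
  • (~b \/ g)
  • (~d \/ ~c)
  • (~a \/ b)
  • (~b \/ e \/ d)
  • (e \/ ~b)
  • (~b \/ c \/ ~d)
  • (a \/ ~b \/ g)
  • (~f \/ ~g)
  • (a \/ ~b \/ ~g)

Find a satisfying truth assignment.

a=F, b=F, c=F, d=T, e=T, f=T, g=F

Try a = False.
Set b = False and propagate.
  then c is forced to False.
  then d is forced to True.
  then e is forced to True.
  then g is forced to False.
f is now unconstrained; take f = True.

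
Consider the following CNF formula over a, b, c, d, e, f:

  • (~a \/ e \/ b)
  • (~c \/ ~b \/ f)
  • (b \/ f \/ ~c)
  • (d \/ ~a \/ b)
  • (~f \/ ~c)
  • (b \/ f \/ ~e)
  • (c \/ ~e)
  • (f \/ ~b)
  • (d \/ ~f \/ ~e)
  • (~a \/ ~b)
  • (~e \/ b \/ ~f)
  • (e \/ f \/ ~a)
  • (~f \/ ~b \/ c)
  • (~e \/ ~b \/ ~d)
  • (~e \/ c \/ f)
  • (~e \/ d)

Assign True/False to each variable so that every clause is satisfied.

a = False, b = False, c = False, d = True, e = False, f = False

Pure literal: a appears only negated; assign a = False.
Set b = False and propagate.
The remaining clauses are satisfied by c = False, d = True, e = False, f = False.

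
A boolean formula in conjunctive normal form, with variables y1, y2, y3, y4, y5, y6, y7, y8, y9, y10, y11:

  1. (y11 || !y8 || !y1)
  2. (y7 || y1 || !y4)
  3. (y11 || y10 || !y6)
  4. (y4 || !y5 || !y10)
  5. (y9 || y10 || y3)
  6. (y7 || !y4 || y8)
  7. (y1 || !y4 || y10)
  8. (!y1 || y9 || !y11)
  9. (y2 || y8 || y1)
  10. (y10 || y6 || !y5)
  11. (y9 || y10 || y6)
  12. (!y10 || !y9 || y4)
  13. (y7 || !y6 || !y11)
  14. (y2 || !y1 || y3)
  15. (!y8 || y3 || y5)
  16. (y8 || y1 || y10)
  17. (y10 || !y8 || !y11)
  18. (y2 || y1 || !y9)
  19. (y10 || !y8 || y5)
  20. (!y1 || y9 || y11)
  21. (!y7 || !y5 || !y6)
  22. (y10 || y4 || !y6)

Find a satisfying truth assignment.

y2 occurs only positively in the remaining clauses — set y2 = True.
Branch on y1: take y1 = False.
For the remaining variables, y3 = False, y4 = True, y5 = False, y6 = True, y7 = True, y8 = False, y9 = True, y10 = True, y11 = False works.

y1 = F  y2 = T  y3 = F  y4 = T  y5 = F  y6 = T  y7 = T  y8 = F  y9 = T  y10 = T  y11 = F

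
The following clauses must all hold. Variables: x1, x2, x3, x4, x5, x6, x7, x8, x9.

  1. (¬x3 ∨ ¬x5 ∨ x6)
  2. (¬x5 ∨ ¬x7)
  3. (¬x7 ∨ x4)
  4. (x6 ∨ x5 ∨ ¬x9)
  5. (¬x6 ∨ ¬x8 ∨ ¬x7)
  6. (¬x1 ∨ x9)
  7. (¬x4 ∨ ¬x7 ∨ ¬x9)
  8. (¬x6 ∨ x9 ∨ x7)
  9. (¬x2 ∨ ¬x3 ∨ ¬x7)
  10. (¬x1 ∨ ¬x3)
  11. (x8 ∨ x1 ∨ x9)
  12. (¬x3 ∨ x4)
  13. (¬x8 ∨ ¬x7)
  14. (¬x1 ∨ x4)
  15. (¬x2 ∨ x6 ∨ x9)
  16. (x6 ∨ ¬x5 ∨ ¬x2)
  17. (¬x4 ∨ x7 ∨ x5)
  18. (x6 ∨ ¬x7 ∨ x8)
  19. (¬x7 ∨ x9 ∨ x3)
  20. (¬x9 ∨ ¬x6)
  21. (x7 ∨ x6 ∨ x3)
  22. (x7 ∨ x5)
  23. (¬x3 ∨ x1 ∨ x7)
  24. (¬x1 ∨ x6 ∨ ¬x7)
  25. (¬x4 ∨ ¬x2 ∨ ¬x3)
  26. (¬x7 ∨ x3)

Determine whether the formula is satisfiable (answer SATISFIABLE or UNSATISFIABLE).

UNSATISFIABLE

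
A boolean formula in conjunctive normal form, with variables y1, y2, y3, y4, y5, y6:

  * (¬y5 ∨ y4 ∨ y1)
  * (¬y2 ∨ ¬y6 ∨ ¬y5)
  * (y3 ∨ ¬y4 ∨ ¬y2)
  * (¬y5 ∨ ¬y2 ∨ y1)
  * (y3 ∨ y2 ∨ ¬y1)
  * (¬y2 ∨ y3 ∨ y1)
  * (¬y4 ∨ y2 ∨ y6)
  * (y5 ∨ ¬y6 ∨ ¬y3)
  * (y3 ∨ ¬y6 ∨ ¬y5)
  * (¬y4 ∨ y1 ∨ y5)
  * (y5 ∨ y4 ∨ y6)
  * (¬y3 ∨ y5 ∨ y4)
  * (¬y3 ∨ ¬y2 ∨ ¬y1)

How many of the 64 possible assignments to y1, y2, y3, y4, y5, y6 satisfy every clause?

The models are:
  y1=F y2=F y3=F y4=F y5=F y6=T
  y1=F y2=F y3=T y4=T y5=T y6=T
  y1=T y2=F y3=T y4=F y5=T y6=F
  y1=T y2=F y3=T y4=F y5=T y6=T
  y1=T y2=F y3=T y4=T y5=T y6=T
  y1=T y2=T y3=F y4=F y5=F y6=T
  y1=T y2=T y3=F y4=F y5=T y6=F
That's 7 in total.

7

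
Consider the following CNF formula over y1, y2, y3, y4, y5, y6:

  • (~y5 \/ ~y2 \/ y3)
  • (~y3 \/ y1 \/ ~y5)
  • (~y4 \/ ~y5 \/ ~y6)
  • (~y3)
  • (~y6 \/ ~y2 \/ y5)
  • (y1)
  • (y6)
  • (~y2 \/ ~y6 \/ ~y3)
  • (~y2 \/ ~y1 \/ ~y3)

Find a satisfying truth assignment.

The clause (~y3) is unit: y3 must be False.
Unit propagation: (y1) forces y1 = True.
Unit propagation: (y6) forces y6 = True.
y2 occurs only negated in the remaining clauses — set y2 = False.
y4 occurs only negated in the remaining clauses — set y4 = False.
y5 is now unconstrained; take y5 = True.

y1=True, y2=False, y3=False, y4=False, y5=True, y6=True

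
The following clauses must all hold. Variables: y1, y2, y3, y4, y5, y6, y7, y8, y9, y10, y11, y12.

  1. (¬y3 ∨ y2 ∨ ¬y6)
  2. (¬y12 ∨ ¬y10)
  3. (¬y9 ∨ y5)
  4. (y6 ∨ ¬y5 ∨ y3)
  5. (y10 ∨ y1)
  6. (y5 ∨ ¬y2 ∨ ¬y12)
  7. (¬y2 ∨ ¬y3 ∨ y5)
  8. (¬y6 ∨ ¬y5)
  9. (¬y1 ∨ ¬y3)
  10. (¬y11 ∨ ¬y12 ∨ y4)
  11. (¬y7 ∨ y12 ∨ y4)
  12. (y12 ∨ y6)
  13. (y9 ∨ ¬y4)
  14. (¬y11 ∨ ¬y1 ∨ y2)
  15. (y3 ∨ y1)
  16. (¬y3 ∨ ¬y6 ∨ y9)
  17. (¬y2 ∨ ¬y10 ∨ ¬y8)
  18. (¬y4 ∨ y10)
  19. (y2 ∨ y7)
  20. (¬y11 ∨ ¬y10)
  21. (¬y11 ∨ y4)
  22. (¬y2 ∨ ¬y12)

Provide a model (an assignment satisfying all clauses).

y1=T, y2=F, y3=F, y4=F, y5=F, y6=F, y7=T, y8=F, y9=F, y10=F, y11=F, y12=T

Check each clause:
  1. (y2 ∨ ¬y6 ∨ ¬y3) — ¬y6 is true.
  2. (¬y10 ∨ ¬y12) — ¬y10 is true.
  3. (y5 ∨ ¬y9) — ¬y9 is true.
  4. (y6 ∨ y3 ∨ ¬y5) — ¬y5 is true.
  5. (y10 ∨ y1) — y1 is true.
  6. (¬y2 ∨ y5 ∨ ¬y12) — ¬y2 is true.
  7. (y5 ∨ ¬y3 ∨ ¬y2) — ¬y3 is true.
  8. (¬y6 ∨ ¬y5) — ¬y6 is true.
  9. (¬y3 ∨ ¬y1) — ¬y3 is true.
  10. (¬y11 ∨ ¬y12 ∨ y4) — ¬y11 is true.
  11. (y4 ∨ ¬y7 ∨ y12) — y12 is true.
  12. (y12 ∨ y6) — y12 is true.
  13. (¬y4 ∨ y9) — ¬y4 is true.
  14. (¬y1 ∨ y2 ∨ ¬y11) — ¬y11 is true.
  15. (y3 ∨ y1) — y1 is true.
  16. (¬y6 ∨ ¬y3 ∨ y9) — ¬y6 is true.
  17. (¬y2 ∨ ¬y8 ∨ ¬y10) — ¬y8 is true.
  18. (y10 ∨ ¬y4) — ¬y4 is true.
  19. (y2 ∨ y7) — y7 is true.
  20. (¬y10 ∨ ¬y11) — ¬y11 is true.
  21. (¬y11 ∨ y4) — ¬y11 is true.
  22. (¬y12 ∨ ¬y2) — ¬y2 is true.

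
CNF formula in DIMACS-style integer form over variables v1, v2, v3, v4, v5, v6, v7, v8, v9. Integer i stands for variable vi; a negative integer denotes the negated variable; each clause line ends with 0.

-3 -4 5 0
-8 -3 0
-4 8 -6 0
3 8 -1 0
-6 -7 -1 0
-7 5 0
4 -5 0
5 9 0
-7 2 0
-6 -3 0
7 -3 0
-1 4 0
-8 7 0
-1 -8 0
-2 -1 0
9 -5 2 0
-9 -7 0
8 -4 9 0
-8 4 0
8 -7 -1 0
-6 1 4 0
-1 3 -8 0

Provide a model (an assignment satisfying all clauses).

v1=F  v2=T  v3=F  v4=F  v5=F  v6=F  v7=F  v8=F  v9=T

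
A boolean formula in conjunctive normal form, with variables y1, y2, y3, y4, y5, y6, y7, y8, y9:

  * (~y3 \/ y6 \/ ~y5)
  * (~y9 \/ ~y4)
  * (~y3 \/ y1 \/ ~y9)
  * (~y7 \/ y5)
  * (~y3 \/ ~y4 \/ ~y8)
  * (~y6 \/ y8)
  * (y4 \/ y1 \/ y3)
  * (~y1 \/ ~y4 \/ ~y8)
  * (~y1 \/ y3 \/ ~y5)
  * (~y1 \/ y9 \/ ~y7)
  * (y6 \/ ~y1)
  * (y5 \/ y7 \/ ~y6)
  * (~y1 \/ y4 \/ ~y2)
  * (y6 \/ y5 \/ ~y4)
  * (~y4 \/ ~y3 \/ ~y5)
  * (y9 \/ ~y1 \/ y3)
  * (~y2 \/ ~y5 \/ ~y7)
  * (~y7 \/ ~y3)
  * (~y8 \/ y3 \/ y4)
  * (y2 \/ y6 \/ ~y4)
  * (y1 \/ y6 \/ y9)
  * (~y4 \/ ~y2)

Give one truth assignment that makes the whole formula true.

y1 = F, y2 = T, y3 = T, y4 = F, y5 = T, y6 = T, y7 = F, y8 = T, y9 = F

Set y1 = False and propagate.
For the remaining variables, y2 = True, y3 = True, y4 = False, y5 = True, y6 = True, y7 = False, y8 = True, y9 = False works.
Check each clause:
  1. (~y3 \/ ~y5 \/ y6) — y6 is true.
  2. (~y4 \/ ~y9) — ~y4 is true.
  3. (y1 \/ ~y9 \/ ~y3) — ~y9 is true.
  4. (y5 \/ ~y7) — ~y7 is true.
  5. (~y4 \/ ~y8 \/ ~y3) — ~y4 is true.
  6. (~y6 \/ y8) — y8 is true.
  7. (y4 \/ y1 \/ y3) — y3 is true.
  8. (~y1 \/ ~y8 \/ ~y4) — ~y4 is true.
  9. (~y5 \/ ~y1 \/ y3) — y3 is true.
  10. (~y7 \/ y9 \/ ~y1) — ~y7 is true.
  11. (~y1 \/ y6) — ~y1 is true.
  12. (y7 \/ y5 \/ ~y6) — y5 is true.
  13. (~y2 \/ ~y1 \/ y4) — ~y1 is true.
  14. (~y4 \/ y6 \/ y5) — ~y4 is true.
  15. (~y5 \/ ~y4 \/ ~y3) — ~y4 is true.
  16. (y3 \/ y9 \/ ~y1) — y3 is true.
  17. (~y2 \/ ~y7 \/ ~y5) — ~y7 is true.
  18. (~y3 \/ ~y7) — ~y7 is true.
  19. (y4 \/ y3 \/ ~y8) — y3 is true.
  20. (y2 \/ ~y4 \/ y6) — y2 is true.
  21. (y6 \/ y9 \/ y1) — y6 is true.
  22. (~y4 \/ ~y2) — ~y4 is true.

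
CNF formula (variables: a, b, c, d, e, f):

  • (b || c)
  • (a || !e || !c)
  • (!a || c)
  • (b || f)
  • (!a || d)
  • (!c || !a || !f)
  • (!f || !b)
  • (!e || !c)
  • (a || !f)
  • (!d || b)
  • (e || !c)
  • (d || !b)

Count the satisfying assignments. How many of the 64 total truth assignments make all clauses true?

2

Satisfying assignments:
  a=F b=T c=F d=T e=F f=F
  a=F b=T c=F d=T e=T f=F
Count: 2.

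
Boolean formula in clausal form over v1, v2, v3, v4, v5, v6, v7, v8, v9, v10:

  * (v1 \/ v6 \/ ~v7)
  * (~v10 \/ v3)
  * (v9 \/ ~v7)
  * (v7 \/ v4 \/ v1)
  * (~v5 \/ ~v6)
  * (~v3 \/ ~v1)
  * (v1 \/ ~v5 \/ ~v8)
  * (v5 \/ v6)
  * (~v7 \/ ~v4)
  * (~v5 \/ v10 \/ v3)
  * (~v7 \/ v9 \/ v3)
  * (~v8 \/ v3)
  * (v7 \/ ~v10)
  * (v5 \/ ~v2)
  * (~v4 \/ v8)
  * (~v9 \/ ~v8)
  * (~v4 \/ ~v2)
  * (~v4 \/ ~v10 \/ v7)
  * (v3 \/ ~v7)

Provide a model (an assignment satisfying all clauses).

v2 occurs only negated in the remaining clauses — set v2 = False.
Try v1 = False.
Try v3 = True.
Branch on v4: take v4 = False.
  then v7 is forced to True.
  then v6 is forced to True.
  then v9 is forced to True.
  then v5 is forced to False.
  then v8 is forced to False.
v10 is now unconstrained; take v10 = True.
Check each clause:
  1. (v1 \/ ~v7 \/ v6) — v6 is true.
  2. (v3 \/ ~v10) — v3 is true.
  3. (v9 \/ ~v7) — v9 is true.
  4. (v7 \/ v1 \/ v4) — v7 is true.
  5. (~v5 \/ ~v6) — ~v5 is true.
  6. (~v3 \/ ~v1) — ~v1 is true.
  7. (v1 \/ ~v8 \/ ~v5) — ~v8 is true.
  8. (v5 \/ v6) — v6 is true.
  9. (~v4 \/ ~v7) — ~v4 is true.
  10. (~v5 \/ v10 \/ v3) — v10 is true.
  11. (v9 \/ ~v7 \/ v3) — v3 is true.
  12. (~v8 \/ v3) — ~v8 is true.
  13. (~v10 \/ v7) — v7 is true.
  14. (~v2 \/ v5) — ~v2 is true.
  15. (~v4 \/ v8) — ~v4 is true.
  16. (~v9 \/ ~v8) — ~v8 is true.
  17. (~v4 \/ ~v2) — ~v4 is true.
  18. (v7 \/ ~v10 \/ ~v4) — ~v4 is true.
  19. (~v7 \/ v3) — v3 is true.

v1=F, v2=F, v3=T, v4=F, v5=F, v6=T, v7=T, v8=F, v9=T, v10=T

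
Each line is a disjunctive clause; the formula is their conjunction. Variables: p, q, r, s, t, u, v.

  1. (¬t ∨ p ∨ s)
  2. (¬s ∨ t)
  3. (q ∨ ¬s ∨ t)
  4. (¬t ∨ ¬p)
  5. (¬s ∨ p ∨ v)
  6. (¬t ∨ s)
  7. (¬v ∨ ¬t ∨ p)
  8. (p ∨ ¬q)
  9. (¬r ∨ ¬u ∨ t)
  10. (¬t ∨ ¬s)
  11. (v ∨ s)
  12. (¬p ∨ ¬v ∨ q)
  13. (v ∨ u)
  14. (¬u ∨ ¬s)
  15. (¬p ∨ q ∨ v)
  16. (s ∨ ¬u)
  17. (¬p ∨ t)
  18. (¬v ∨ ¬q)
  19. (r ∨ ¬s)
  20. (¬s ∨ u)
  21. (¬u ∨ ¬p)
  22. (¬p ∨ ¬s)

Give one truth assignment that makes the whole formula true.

p=False  q=False  r=False  s=False  t=False  u=False  v=True

Check each clause:
  1. (p ∨ s ∨ ¬t) — ¬t is true.
  2. (¬s ∨ t) — ¬s is true.
  3. (¬s ∨ q ∨ t) — ¬s is true.
  4. (¬t ∨ ¬p) — ¬t is true.
  5. (¬s ∨ p ∨ v) — ¬s is true.
  6. (s ∨ ¬t) — ¬t is true.
  7. (¬t ∨ ¬v ∨ p) — ¬t is true.
  8. (p ∨ ¬q) — ¬q is true.
  9. (¬r ∨ t ∨ ¬u) — ¬r is true.
  10. (¬t ∨ ¬s) — ¬t is true.
  11. (s ∨ v) — v is true.
  12. (¬v ∨ q ∨ ¬p) — ¬p is true.
  13. (v ∨ u) — v is true.
  14. (¬s ∨ ¬u) — ¬u is true.
  15. (q ∨ ¬p ∨ v) — ¬p is true.
  16. (¬u ∨ s) — ¬u is true.
  17. (¬p ∨ t) — ¬p is true.
  18. (¬q ∨ ¬v) — ¬q is true.
  19. (¬s ∨ r) — ¬s is true.
  20. (u ∨ ¬s) — ¬s is true.
  21. (¬p ∨ ¬u) — ¬u is true.
  22. (¬p ∨ ¬s) — ¬s is true.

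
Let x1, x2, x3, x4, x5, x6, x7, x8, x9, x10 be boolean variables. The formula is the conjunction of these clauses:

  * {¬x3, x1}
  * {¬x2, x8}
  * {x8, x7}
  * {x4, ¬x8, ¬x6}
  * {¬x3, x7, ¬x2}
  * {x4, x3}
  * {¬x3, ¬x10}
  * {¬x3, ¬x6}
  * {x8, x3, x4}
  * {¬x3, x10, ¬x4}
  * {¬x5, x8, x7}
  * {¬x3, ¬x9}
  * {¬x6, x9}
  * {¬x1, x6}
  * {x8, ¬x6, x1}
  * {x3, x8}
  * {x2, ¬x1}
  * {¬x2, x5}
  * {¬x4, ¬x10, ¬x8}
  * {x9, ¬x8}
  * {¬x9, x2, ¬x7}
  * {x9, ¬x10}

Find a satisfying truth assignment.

x1 = True, x2 = True, x3 = False, x4 = True, x5 = True, x6 = True, x7 = True, x8 = True, x9 = True, x10 = False

Check each clause:
  1. {¬x3, x1} — x1 is true.
  2. {¬x2, x8} — x8 is true.
  3. {x7, x8} — x8 is true.
  4. {¬x6, x4, ¬x8} — x4 is true.
  5. {¬x3, x7, ¬x2} — ¬x3 is true.
  6. {x4, x3} — x4 is true.
  7. {¬x10, ¬x3} — ¬x3 is true.
  8. {¬x6, ¬x3} — ¬x3 is true.
  9. {x8, x4, x3} — x8 is true.
  10. {¬x3, x10, ¬x4} — ¬x3 is true.
  11. {¬x5, x8, x7} — x8 is true.
  12. {¬x9, ¬x3} — ¬x3 is true.
  13. {x9, ¬x6} — x9 is true.
  14. {¬x1, x6} — x6 is true.
  15. {x1, ¬x6, x8} — x8 is true.
  16. {x3, x8} — x8 is true.
  17. {¬x1, x2} — x2 is true.
  18. {¬x2, x5} — x5 is true.
  19. {¬x10, ¬x8, ¬x4} — ¬x10 is true.
  20. {x9, ¬x8} — x9 is true.
  21. {x2, ¬x7, ¬x9} — x2 is true.
  22. {¬x10, x9} — x9 is true.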